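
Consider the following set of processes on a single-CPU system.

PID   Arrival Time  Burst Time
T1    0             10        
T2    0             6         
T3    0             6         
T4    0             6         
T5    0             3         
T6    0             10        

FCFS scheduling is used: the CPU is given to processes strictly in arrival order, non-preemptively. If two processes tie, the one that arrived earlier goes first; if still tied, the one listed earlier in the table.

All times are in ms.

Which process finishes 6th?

Gantt: | T1 0-10 | T2 10-16 | T3 16-22 | T4 22-28 | T5 28-31 | T6 31-41 |
Completion: T1=10  T2=16  T3=22  T4=28  T5=31  T6=41
Turnaround (C−A): T1=10  T2=16  T3=22  T4=28  T5=31  T6=41
Finish order: T1 → T2 → T3 → T4 → T5 → T6

T6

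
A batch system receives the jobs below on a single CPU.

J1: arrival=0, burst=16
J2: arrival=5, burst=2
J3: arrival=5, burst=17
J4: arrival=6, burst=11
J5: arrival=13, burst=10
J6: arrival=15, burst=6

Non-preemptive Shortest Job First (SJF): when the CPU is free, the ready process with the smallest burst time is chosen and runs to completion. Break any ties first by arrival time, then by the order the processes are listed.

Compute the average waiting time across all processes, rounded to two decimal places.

15.50

Gantt: | J1 0-16 | J2 16-18 | J6 18-24 | J5 24-34 | J4 34-45 | J3 45-62 |
Completion: J1=16  J2=18  J3=62  J4=45  J5=34  J6=24
Turnaround (C−A): J1=16  J2=13  J3=57  J4=39  J5=21  J6=9
Waiting times: J1=0, J2=11, J3=40, J4=28, J5=11, J6=3
Average waiting = (0+11+40+28+11+3) / 6 = 93/6 = 15.50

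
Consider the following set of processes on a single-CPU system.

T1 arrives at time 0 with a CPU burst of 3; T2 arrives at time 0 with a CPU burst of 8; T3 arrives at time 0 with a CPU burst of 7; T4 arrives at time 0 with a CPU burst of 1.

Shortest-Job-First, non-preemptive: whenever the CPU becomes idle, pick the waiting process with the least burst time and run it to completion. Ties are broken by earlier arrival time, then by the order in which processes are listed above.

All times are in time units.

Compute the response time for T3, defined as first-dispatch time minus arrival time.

Timeline: | T4 0-1 | T1 1-4 | T3 4-11 | T2 11-19 |
Completion: T1=4  T2=19  T3=11  T4=1
Turnaround (C−A): T1=4  T2=19  T3=11  T4=1
Response(T3) = first start − arrival = 4 − 0 = 4

4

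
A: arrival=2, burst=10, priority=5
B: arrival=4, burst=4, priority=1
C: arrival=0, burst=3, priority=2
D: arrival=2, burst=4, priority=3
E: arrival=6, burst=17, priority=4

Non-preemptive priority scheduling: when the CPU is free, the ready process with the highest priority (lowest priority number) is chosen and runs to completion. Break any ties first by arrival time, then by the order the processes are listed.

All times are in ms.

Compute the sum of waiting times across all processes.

Gantt: | C 0-3 | D 3-7 | B 7-11 | E 11-28 | A 28-38 |
Completion: A=38  B=11  C=3  D=7  E=28
Waiting = turnaround − burst: A=26, B=3, C=0, D=1, E=5
Total waiting = 26 + 3 + 0 + 1 + 5 = 35

35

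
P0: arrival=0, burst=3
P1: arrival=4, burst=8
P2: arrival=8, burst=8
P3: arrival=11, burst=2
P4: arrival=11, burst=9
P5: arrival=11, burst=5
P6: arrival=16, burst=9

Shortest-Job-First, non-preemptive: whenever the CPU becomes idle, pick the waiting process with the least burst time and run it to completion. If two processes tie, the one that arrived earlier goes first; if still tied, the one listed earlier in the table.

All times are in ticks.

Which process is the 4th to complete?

P5

Gantt: | P0 0-3 | idle 3-4 | P1 4-12 | P3 12-14 | P5 14-19 | P2 19-27 | P4 27-36 | P6 36-45 |
Completion: P0=3  P1=12  P2=27  P3=14  P4=36  P5=19  P6=45
Turnaround (C−A): P0=3  P1=8  P2=19  P3=3  P4=25  P5=8  P6=29
Finish order: P0 → P1 → P3 → P5 → P2 → P4 → P6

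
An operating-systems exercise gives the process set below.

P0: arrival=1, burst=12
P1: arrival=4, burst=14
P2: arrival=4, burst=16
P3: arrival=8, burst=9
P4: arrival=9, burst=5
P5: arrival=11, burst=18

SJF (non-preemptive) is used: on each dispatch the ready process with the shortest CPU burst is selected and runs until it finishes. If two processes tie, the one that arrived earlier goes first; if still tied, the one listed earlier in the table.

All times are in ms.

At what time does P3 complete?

27

Gantt: | idle 0-1 | P0 1-13 | P4 13-18 | P3 18-27 | P1 27-41 | P2 41-57 | P5 57-75 |
Completion: P0=13  P1=41  P2=57  P3=27  P4=18  P5=75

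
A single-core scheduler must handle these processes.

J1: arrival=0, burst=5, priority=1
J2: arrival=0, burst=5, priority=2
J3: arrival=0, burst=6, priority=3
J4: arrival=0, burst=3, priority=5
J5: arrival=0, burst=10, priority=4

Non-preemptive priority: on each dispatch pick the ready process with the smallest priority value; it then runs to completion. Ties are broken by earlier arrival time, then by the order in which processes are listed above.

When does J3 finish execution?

16

Schedule: | J1 0-5 | J2 5-10 | J3 10-16 | J5 16-26 | J4 26-29 |
Completion: J1=5  J2=10  J3=16  J4=29  J5=26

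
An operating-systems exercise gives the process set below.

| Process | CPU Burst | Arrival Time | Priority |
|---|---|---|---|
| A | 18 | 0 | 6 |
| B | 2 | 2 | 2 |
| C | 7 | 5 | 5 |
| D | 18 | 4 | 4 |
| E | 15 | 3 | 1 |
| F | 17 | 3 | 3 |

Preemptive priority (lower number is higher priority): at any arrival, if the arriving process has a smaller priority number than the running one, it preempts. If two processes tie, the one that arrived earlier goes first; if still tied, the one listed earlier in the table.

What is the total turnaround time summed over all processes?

Schedule: | A 0-2 | B 2-3 | E 3-18 | B 18-19 | F 19-36 | D 36-54 | C 54-61 | A 61-77 |
Completion: A=77  B=19  C=61  D=54  E=18  F=36
Turnaround = completion − arrival: A=77, B=17, C=56, D=50, E=15, F=33
Total turnaround = 77 + 17 + 56 + 50 + 15 + 33 = 248

248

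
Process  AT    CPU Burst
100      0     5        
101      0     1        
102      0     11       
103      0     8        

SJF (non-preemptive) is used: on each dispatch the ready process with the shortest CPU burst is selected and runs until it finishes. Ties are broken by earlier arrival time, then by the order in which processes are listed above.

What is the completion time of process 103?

Schedule: | 101 0-1 | 100 1-6 | 103 6-14 | 102 14-25 |
Completion: 100=6  101=1  102=25  103=14

14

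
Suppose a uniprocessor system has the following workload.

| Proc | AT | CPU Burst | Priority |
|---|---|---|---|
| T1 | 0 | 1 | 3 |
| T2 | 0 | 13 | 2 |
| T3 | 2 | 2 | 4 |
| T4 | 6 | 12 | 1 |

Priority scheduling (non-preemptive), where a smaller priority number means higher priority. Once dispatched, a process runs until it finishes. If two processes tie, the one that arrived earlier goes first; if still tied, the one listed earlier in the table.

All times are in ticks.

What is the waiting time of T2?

Timeline: | T2 0-13 | T4 13-25 | T1 25-26 | T3 26-28 |
Completion: T1=26  T2=13  T3=28  T4=25
Waiting(T2) = turnaround − burst = 13 − 13 = 0

0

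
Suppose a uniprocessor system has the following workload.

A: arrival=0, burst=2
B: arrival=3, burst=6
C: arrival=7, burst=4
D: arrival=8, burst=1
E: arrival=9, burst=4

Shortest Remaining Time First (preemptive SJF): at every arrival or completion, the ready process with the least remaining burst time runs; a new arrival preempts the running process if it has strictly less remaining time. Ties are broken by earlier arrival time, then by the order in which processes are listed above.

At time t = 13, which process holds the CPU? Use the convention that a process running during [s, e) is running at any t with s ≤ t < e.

Gantt: | A 0-2 | idle 2-3 | B 3-9 | D 9-10 | C 10-14 | E 14-18 |
Completion: A=2  B=9  C=14  D=10  E=18
Turnaround (C−A): A=2  B=6  C=7  D=2  E=9

C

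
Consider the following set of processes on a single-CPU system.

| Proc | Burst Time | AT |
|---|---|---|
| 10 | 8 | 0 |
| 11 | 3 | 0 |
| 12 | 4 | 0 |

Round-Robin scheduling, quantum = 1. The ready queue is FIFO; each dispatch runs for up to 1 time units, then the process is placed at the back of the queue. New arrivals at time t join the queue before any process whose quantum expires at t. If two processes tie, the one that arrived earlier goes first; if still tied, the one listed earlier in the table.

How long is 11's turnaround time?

Gantt: | 10 0-1 | 11 1-2 | 12 2-3 | 10 3-4 | 11 4-5 | 12 5-6 | 10 6-7 | 11 7-8 | 12 8-9 | 10 9-10 | 12 10-11 | 10 11-15 |
Completion: 10=15  11=8  12=11
Turnaround(11) = completion − arrival = 8 − 0 = 8

8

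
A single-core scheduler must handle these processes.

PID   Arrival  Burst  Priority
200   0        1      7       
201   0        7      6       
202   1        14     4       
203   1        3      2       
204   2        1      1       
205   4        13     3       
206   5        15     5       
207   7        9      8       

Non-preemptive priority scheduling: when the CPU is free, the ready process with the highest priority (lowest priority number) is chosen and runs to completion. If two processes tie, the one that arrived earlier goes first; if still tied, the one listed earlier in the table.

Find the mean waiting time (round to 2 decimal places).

Timeline: | 201 0-7 | 204 7-8 | 203 8-11 | 205 11-24 | 202 24-38 | 206 38-53 | 200 53-54 | 207 54-63 |
Completion: 200=54  201=7  202=38  203=11  204=8  205=24  206=53  207=63
Waiting times: 200=53, 201=0, 202=23, 203=7, 204=5, 205=7, 206=33, 207=47
Average waiting = (53+0+23+7+5+7+33+47) / 8 = 175/8 = 21.88

21.88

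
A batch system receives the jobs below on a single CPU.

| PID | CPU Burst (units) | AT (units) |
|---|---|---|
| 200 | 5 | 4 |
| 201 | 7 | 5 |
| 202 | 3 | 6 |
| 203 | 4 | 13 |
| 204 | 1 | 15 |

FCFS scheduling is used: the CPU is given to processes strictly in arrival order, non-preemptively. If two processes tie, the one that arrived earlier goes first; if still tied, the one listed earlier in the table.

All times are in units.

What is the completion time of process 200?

Gantt: | idle 0-4 | 200 4-9 | 201 9-16 | 202 16-19 | 203 19-23 | 204 23-24 |
Completion: 200=9  201=16  202=19  203=23  204=24
Turnaround (C−A): 200=5  201=11  202=13  203=10  204=9

9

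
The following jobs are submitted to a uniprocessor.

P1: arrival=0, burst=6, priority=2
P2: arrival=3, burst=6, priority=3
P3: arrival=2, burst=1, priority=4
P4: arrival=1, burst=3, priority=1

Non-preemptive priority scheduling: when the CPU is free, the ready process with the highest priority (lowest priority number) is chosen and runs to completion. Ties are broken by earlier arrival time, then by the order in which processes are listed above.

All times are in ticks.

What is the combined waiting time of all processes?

24

Timeline: | P1 0-6 | P4 6-9 | P2 9-15 | P3 15-16 |
Completion: P1=6  P2=15  P3=16  P4=9
Turnaround (C−A): P1=6  P2=12  P3=14  P4=8
Waiting = turnaround − burst: P1=0, P2=6, P3=13, P4=5
Total waiting = 0 + 6 + 13 + 5 = 24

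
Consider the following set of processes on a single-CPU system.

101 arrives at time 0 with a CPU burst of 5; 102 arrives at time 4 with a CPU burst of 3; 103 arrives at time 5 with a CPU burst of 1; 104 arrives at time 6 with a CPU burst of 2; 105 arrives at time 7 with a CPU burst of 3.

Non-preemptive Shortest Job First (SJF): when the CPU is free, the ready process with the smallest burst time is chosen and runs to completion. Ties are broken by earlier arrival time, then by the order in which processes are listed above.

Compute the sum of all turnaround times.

Schedule: | 101 0-5 | 103 5-6 | 104 6-8 | 102 8-11 | 105 11-14 |
Completion: 101=5  102=11  103=6  104=8  105=14
Turnaround = completion − arrival: 101=5, 102=7, 103=1, 104=2, 105=7
Total turnaround = 5 + 7 + 1 + 2 + 7 = 22

22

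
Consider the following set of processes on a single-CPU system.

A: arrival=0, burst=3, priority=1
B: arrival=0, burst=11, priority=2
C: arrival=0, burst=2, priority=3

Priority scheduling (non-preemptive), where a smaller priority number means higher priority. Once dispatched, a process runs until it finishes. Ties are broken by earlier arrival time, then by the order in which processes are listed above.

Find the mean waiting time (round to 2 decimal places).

5.67

Gantt: | A 0-3 | B 3-14 | C 14-16 |
Completion: A=3  B=14  C=16
Turnaround (C−A): A=3  B=14  C=16
Waiting times: A=0, B=3, C=14
Average waiting = (0+3+14) / 3 = 17/3 = 5.67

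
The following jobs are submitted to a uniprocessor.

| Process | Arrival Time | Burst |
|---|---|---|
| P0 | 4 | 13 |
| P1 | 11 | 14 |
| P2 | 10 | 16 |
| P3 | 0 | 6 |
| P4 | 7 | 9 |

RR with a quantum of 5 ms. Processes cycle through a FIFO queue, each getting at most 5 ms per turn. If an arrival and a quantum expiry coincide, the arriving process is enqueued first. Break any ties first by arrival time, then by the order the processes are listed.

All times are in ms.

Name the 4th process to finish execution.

P1

Schedule: | P3 0-5 | P0 5-10 | P3 10-11 | P4 11-16 | P2 16-21 | P0 21-26 | P1 26-31 | P4 31-35 | P2 35-40 | P0 40-43 | P1 43-48 | P2 48-53 | P1 53-57 | P2 57-58 |
Completion: P0=43  P1=57  P2=58  P3=11  P4=35
Turnaround (C−A): P0=39  P1=46  P2=48  P3=11  P4=28
Finish order: P3 → P4 → P0 → P1 → P2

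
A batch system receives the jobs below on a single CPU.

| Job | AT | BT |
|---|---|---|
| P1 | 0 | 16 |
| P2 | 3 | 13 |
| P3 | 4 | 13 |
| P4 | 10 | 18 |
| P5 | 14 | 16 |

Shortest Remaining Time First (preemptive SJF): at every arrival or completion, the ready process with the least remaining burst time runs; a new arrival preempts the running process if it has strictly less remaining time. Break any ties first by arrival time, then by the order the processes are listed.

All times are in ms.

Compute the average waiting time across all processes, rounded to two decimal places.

22.80

Schedule: | P1 0-16 | P2 16-29 | P3 29-42 | P5 42-58 | P4 58-76 |
Completion: P1=16  P2=29  P3=42  P4=76  P5=58
Waiting times: P1=0, P2=13, P3=25, P4=48, P5=28
Average waiting = (0+13+25+48+28) / 5 = 114/5 = 22.80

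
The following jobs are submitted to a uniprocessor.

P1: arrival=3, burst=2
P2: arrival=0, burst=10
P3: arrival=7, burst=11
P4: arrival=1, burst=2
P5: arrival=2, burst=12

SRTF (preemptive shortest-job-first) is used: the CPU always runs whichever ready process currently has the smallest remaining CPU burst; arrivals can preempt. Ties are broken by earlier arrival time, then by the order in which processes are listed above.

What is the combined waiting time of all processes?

34

Gantt: | P2 0-1 | P4 1-3 | P1 3-5 | P2 5-14 | P3 14-25 | P5 25-37 |
Completion: P1=5  P2=14  P3=25  P4=3  P5=37
Turnaround (C−A): P1=2  P2=14  P3=18  P4=2  P5=35
Waiting = turnaround − burst: P1=0, P2=4, P3=7, P4=0, P5=23
Total waiting = 0 + 4 + 7 + 0 + 23 = 34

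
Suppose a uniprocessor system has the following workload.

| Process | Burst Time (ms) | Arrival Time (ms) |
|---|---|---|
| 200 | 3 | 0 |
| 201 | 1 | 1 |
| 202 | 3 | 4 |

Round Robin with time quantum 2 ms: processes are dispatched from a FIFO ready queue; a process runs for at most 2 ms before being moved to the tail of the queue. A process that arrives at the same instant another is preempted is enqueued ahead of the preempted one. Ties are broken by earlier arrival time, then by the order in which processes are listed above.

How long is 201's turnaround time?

Timeline: | 200 0-2 | 201 2-3 | 200 3-4 | 202 4-7 |
Completion: 200=4  201=3  202=7
Turnaround(201) = completion − arrival = 3 − 1 = 2

2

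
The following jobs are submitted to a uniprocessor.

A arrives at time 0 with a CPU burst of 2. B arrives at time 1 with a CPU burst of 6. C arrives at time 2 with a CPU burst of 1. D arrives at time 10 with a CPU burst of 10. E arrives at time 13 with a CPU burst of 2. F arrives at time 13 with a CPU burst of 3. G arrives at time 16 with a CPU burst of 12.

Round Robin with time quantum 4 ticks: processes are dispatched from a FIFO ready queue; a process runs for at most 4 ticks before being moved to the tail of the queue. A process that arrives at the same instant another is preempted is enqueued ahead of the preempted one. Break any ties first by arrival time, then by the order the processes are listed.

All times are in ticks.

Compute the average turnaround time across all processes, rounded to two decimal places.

9.14

Gantt: | A 0-2 | B 2-6 | C 6-7 | B 7-9 | idle 9-10 | D 10-14 | E 14-16 | F 16-19 | D 19-23 | G 23-27 | D 27-29 | G 29-37 |
Completion: A=2  B=9  C=7  D=29  E=16  F=19  G=37
Turnaround times: A=2, B=8, C=5, D=19, E=3, F=6, G=21
Average turnaround = (2+8+5+19+3+6+21) / 7 = 64/7 = 9.14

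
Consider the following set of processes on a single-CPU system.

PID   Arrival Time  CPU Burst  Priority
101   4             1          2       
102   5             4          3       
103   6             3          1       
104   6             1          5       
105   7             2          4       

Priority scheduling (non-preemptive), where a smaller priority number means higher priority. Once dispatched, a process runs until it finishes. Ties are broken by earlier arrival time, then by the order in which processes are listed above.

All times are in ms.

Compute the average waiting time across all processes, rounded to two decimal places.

Schedule: | idle 0-4 | 101 4-5 | 102 5-9 | 103 9-12 | 105 12-14 | 104 14-15 |
Completion: 101=5  102=9  103=12  104=15  105=14
Turnaround (C−A): 101=1  102=4  103=6  104=9  105=7
Waiting times: 101=0, 102=0, 103=3, 104=8, 105=5
Average waiting = (0+0+3+8+5) / 5 = 16/5 = 3.20

3.20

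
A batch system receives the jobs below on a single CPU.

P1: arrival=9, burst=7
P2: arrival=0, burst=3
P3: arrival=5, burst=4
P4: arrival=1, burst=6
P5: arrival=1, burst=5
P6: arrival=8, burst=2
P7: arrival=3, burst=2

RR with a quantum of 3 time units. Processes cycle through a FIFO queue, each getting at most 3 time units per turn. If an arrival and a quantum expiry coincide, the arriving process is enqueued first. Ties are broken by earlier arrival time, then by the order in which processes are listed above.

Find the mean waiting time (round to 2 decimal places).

Timeline: | P2 0-3 | P4 3-6 | P5 6-9 | P7 9-11 | P3 11-14 | P4 14-17 | P6 17-19 | P1 19-22 | P5 22-24 | P3 24-25 | P1 25-29 |
Completion: P1=29  P2=3  P3=25  P4=17  P5=24  P6=19  P7=11
Turnaround (C−A): P1=20  P2=3  P3=20  P4=16  P5=23  P6=11  P7=8
Waiting times: P1=13, P2=0, P3=16, P4=10, P5=18, P6=9, P7=6
Average waiting = (13+0+16+10+18+9+6) / 7 = 72/7 = 10.29

10.29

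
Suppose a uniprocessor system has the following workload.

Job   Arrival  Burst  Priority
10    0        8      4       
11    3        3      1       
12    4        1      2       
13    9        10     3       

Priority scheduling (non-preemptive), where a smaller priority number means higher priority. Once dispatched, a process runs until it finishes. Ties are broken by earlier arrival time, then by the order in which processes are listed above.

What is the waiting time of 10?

Timeline: | 10 0-8 | 11 8-11 | 12 11-12 | 13 12-22 |
Completion: 10=8  11=11  12=12  13=22
Waiting(10) = turnaround − burst = 8 − 8 = 0

0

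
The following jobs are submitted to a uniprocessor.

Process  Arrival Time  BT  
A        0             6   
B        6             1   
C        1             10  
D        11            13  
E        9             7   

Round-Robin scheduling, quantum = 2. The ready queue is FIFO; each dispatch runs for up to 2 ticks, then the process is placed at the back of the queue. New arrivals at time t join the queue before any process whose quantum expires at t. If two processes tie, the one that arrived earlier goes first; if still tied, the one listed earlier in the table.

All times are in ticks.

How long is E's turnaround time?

21

Schedule: | A 0-2 | C 2-4 | A 4-6 | C 6-8 | B 8-9 | A 9-11 | C 11-13 | E 13-15 | D 15-17 | C 17-19 | E 19-21 | D 21-23 | C 23-25 | E 25-27 | D 27-29 | E 29-30 | D 30-37 |
Completion: A=11  B=9  C=25  D=37  E=30
Turnaround (C−A): A=11  B=3  C=24  D=26  E=21
Turnaround(E) = completion − arrival = 30 − 9 = 21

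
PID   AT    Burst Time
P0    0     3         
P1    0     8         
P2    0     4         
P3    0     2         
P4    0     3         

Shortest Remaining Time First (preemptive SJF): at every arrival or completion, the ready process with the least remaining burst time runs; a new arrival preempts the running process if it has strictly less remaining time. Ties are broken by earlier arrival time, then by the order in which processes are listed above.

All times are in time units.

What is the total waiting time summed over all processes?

27

Timeline: | P3 0-2 | P0 2-5 | P4 5-8 | P2 8-12 | P1 12-20 |
Completion: P0=5  P1=20  P2=12  P3=2  P4=8
Waiting = turnaround − burst: P0=2, P1=12, P2=8, P3=0, P4=5
Total waiting = 2 + 12 + 8 + 0 + 5 = 27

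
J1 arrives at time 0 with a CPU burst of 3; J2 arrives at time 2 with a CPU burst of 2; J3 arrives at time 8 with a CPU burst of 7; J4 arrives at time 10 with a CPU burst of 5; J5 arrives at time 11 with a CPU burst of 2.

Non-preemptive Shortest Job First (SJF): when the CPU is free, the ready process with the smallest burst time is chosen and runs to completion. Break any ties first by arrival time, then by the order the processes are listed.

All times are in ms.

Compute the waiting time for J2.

Gantt: | J1 0-3 | J2 3-5 | idle 5-8 | J3 8-15 | J5 15-17 | J4 17-22 |
Completion: J1=3  J2=5  J3=15  J4=22  J5=17
Turnaround (C−A): J1=3  J2=3  J3=7  J4=12  J5=6
Waiting(J2) = turnaround − burst = 3 − 2 = 1

1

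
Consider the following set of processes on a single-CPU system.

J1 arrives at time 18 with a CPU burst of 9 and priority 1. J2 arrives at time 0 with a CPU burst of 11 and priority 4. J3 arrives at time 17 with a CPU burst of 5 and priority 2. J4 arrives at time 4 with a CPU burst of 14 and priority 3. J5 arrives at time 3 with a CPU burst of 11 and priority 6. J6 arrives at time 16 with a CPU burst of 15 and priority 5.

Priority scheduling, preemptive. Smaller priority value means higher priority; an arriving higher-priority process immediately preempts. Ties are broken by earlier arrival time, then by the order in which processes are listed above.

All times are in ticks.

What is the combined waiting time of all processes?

125

Gantt: | J2 0-4 | J4 4-17 | J3 17-18 | J1 18-27 | J3 27-31 | J4 31-32 | J2 32-39 | J6 39-54 | J5 54-65 |
Completion: J1=27  J2=39  J3=31  J4=32  J5=65  J6=54
Waiting = turnaround − burst: J1=0, J2=28, J3=9, J4=14, J5=51, J6=23
Total waiting = 0 + 28 + 9 + 14 + 51 + 23 = 125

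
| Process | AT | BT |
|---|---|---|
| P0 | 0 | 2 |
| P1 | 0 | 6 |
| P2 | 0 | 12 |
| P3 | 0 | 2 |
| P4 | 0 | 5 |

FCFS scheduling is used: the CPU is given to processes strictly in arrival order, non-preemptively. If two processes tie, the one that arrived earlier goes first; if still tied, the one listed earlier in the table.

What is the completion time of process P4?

27

Gantt: | P0 0-2 | P1 2-8 | P2 8-20 | P3 20-22 | P4 22-27 |
Completion: P0=2  P1=8  P2=20  P3=22  P4=27
Turnaround (C−A): P0=2  P1=8  P2=20  P3=22  P4=27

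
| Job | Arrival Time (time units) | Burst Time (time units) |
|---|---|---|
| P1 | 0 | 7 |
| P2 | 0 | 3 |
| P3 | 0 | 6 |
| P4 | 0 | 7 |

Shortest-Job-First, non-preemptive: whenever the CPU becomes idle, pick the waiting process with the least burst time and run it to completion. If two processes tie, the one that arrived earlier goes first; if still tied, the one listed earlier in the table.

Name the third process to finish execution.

Timeline: | P2 0-3 | P3 3-9 | P1 9-16 | P4 16-23 |
Completion: P1=16  P2=3  P3=9  P4=23
Turnaround (C−A): P1=16  P2=3  P3=9  P4=23
Finish order: P2 → P3 → P1 → P4

P1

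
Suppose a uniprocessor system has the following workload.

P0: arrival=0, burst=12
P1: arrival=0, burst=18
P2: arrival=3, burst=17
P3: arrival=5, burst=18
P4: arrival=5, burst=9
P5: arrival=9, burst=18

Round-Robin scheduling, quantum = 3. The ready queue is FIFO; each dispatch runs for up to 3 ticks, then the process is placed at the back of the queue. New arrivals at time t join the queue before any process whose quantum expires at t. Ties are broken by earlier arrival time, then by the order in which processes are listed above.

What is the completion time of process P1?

81

Schedule: | P0 0-3 | P1 3-6 | P2 6-9 | P0 9-12 | P3 12-15 | P4 15-18 | P1 18-21 | P5 21-24 | P2 24-27 | P0 27-30 | P3 30-33 | P4 33-36 | P1 36-39 | P5 39-42 | P2 42-45 | P0 45-48 | P3 48-51 | P4 51-54 | P1 54-57 | P5 57-60 | P2 60-63 | P3 63-66 | P1 66-69 | P5 69-72 | P2 72-75 | P3 75-78 | P1 78-81 | P5 81-84 | P2 84-86 | P3 86-89 | P5 89-92 |
Completion: P0=48  P1=81  P2=86  P3=89  P4=54  P5=92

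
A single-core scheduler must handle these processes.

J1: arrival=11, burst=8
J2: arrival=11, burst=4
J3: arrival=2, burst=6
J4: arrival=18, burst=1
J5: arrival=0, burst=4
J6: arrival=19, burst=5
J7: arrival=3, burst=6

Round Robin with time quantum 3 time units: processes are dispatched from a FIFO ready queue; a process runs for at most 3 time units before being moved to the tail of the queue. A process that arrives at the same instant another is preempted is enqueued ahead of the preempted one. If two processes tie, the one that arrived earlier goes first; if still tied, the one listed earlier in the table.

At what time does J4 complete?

Timeline: | J5 0-3 | J3 3-6 | J7 6-9 | J5 9-10 | J3 10-13 | J7 13-16 | J1 16-19 | J2 19-22 | J4 22-23 | J6 23-26 | J1 26-29 | J2 29-30 | J6 30-32 | J1 32-34 |
Completion: J1=34  J2=30  J3=13  J4=23  J5=10  J6=32  J7=16
Turnaround (C−A): J1=23  J2=19  J3=11  J4=5  J5=10  J6=13  J7=13

23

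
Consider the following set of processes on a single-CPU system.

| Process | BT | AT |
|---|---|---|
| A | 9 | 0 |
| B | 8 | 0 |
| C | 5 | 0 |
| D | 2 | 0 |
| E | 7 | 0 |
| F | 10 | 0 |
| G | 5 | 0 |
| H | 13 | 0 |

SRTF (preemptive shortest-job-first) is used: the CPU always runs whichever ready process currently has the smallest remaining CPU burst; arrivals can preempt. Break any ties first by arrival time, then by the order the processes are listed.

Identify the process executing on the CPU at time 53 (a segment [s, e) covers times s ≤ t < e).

Schedule: | D 0-2 | C 2-7 | G 7-12 | E 12-19 | B 19-27 | A 27-36 | F 36-46 | H 46-59 |
Completion: A=36  B=27  C=7  D=2  E=19  F=46  G=12  H=59
Turnaround (C−A): A=36  B=27  C=7  D=2  E=19  F=46  G=12  H=59

H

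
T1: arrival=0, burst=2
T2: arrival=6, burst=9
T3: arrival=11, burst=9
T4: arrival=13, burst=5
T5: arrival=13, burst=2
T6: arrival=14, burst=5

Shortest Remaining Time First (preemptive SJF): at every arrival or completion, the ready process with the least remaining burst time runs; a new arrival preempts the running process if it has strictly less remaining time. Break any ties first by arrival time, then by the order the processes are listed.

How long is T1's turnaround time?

2

Timeline: | T1 0-2 | idle 2-6 | T2 6-15 | T5 15-17 | T4 17-22 | T6 22-27 | T3 27-36 |
Completion: T1=2  T2=15  T3=36  T4=22  T5=17  T6=27
Turnaround(T1) = completion − arrival = 2 − 0 = 2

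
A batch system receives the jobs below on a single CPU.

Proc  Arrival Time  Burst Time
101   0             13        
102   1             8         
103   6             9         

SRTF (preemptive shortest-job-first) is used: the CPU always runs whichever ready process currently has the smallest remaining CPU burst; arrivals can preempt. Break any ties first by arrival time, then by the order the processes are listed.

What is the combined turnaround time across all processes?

Schedule: | 101 0-1 | 102 1-9 | 103 9-18 | 101 18-30 |
Completion: 101=30  102=9  103=18
Turnaround = completion − arrival: 101=30, 102=8, 103=12
Total turnaround = 30 + 8 + 12 = 50

50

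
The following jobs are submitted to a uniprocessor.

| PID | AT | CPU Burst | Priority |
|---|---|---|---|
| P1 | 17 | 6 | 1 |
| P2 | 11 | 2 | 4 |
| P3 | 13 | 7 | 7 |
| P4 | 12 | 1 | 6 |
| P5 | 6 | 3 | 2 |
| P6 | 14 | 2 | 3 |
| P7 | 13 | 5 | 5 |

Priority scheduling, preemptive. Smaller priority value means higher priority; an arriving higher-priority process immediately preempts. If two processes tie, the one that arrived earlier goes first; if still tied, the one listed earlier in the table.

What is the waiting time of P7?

8

Gantt: | idle 0-6 | P5 6-9 | idle 9-11 | P2 11-13 | P7 13-14 | P6 14-16 | P7 16-17 | P1 17-23 | P7 23-26 | P4 26-27 | P3 27-34 |
Completion: P1=23  P2=13  P3=34  P4=27  P5=9  P6=16  P7=26
Waiting(P7) = turnaround − burst = 13 − 5 = 8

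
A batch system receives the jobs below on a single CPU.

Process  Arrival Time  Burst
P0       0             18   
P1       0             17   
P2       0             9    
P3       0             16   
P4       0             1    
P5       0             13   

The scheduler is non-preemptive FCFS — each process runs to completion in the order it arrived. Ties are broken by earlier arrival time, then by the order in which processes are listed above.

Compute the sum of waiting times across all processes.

218

Gantt: | P0 0-18 | P1 18-35 | P2 35-44 | P3 44-60 | P4 60-61 | P5 61-74 |
Completion: P0=18  P1=35  P2=44  P3=60  P4=61  P5=74
Turnaround (C−A): P0=18  P1=35  P2=44  P3=60  P4=61  P5=74
Waiting = turnaround − burst: P0=0, P1=18, P2=35, P3=44, P4=60, P5=61
Total waiting = 0 + 18 + 35 + 44 + 60 + 61 = 218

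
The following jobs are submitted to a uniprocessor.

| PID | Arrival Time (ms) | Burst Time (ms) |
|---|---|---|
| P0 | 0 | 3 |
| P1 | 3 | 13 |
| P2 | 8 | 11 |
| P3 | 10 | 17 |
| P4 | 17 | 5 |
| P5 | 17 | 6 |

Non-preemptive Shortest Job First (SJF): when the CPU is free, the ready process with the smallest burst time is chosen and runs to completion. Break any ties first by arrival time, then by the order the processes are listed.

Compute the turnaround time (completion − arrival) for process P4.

Timeline: | P0 0-3 | P1 3-16 | P2 16-27 | P4 27-32 | P5 32-38 | P3 38-55 |
Completion: P0=3  P1=16  P2=27  P3=55  P4=32  P5=38
Turnaround(P4) = completion − arrival = 32 − 17 = 15

15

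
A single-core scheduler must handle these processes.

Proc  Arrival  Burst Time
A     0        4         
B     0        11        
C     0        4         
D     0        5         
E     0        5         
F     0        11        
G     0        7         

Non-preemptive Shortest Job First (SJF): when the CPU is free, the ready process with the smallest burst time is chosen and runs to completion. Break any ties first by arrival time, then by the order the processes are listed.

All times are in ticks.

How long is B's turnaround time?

Timeline: | A 0-4 | C 4-8 | D 8-13 | E 13-18 | G 18-25 | B 25-36 | F 36-47 |
Completion: A=4  B=36  C=8  D=13  E=18  F=47  G=25
Turnaround (C−A): A=4  B=36  C=8  D=13  E=18  F=47  G=25
Turnaround(B) = completion − arrival = 36 − 0 = 36

36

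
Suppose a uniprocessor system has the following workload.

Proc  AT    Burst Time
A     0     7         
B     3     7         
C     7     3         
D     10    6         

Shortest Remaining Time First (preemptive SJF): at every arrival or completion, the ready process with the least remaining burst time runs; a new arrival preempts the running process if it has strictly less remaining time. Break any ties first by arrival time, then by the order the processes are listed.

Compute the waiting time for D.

Gantt: | A 0-7 | C 7-10 | D 10-16 | B 16-23 |
Completion: A=7  B=23  C=10  D=16
Waiting(D) = turnaround − burst = 6 − 6 = 0

0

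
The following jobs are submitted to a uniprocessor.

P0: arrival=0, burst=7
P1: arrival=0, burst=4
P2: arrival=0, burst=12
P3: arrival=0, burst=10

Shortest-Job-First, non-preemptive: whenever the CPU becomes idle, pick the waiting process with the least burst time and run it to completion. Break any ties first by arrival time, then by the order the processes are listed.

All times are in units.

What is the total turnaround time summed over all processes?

Gantt: | P1 0-4 | P0 4-11 | P3 11-21 | P2 21-33 |
Completion: P0=11  P1=4  P2=33  P3=21
Turnaround (C−A): P0=11  P1=4  P2=33  P3=21
Turnaround = completion − arrival: P0=11, P1=4, P2=33, P3=21
Total turnaround = 11 + 4 + 33 + 21 = 69

69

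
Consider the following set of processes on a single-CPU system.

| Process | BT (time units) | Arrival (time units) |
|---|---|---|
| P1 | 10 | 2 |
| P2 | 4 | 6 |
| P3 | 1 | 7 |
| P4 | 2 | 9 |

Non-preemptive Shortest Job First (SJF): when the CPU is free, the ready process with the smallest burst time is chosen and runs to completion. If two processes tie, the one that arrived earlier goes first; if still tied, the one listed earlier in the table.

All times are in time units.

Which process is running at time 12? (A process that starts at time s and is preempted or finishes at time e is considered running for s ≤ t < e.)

P3

Schedule: | idle 0-2 | P1 2-12 | P3 12-13 | P4 13-15 | P2 15-19 |
Completion: P1=12  P2=19  P3=13  P4=15
Turnaround (C−A): P1=10  P2=13  P3=6  P4=6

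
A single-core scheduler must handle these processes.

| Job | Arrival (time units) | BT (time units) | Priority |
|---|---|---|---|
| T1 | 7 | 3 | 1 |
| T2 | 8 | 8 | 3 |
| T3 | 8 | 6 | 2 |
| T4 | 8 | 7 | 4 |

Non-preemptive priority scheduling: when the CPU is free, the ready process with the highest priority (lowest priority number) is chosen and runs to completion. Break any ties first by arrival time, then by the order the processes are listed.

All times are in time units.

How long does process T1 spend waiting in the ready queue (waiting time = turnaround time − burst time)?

Schedule: | idle 0-7 | T1 7-10 | T3 10-16 | T2 16-24 | T4 24-31 |
Completion: T1=10  T2=24  T3=16  T4=31
Turnaround (C−A): T1=3  T2=16  T3=8  T4=23
Waiting(T1) = turnaround − burst = 3 − 3 = 0

0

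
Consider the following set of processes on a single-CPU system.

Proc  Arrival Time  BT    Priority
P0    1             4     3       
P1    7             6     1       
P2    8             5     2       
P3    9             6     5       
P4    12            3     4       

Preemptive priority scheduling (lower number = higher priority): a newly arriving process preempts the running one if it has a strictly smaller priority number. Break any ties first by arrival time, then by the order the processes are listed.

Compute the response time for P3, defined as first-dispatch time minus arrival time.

Gantt: | idle 0-1 | P0 1-5 | idle 5-7 | P1 7-13 | P2 13-18 | P4 18-21 | P3 21-27 |
Completion: P0=5  P1=13  P2=18  P3=27  P4=21
Turnaround (C−A): P0=4  P1=6  P2=10  P3=18  P4=9
Response(P3) = first start − arrival = 21 − 9 = 12

12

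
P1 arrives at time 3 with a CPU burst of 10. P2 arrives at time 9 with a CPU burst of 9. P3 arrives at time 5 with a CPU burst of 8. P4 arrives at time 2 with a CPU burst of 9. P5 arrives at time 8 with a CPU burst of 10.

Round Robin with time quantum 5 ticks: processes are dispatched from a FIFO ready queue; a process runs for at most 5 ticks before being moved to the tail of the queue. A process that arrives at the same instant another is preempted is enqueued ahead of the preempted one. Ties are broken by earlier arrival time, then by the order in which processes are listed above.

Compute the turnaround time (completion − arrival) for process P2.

Gantt: | idle 0-2 | P4 2-7 | P1 7-12 | P3 12-17 | P4 17-21 | P5 21-26 | P2 26-31 | P1 31-36 | P3 36-39 | P5 39-44 | P2 44-48 |
Completion: P1=36  P2=48  P3=39  P4=21  P5=44
Turnaround (C−A): P1=33  P2=39  P3=34  P4=19  P5=36
Turnaround(P2) = completion − arrival = 48 − 9 = 39

39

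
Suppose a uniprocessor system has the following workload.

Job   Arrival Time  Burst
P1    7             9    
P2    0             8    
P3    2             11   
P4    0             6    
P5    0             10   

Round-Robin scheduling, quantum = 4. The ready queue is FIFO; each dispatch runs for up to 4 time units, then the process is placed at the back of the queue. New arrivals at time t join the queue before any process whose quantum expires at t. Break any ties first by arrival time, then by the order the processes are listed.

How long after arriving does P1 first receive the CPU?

13

Schedule: | P2 0-4 | P4 4-8 | P5 8-12 | P3 12-16 | P2 16-20 | P1 20-24 | P4 24-26 | P5 26-30 | P3 30-34 | P1 34-38 | P5 38-40 | P3 40-43 | P1 43-44 |
Completion: P1=44  P2=20  P3=43  P4=26  P5=40
Turnaround (C−A): P1=37  P2=20  P3=41  P4=26  P5=40
Response(P1) = first start − arrival = 20 − 7 = 13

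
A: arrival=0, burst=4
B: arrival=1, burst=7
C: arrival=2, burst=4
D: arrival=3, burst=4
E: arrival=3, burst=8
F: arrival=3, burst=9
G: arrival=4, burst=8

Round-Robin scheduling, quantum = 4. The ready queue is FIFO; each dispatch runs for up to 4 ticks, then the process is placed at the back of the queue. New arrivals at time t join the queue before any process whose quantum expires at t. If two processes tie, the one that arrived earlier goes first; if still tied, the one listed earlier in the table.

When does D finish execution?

16

Schedule: | A 0-4 | B 4-8 | C 8-12 | D 12-16 | E 16-20 | F 20-24 | G 24-28 | B 28-31 | E 31-35 | F 35-39 | G 39-43 | F 43-44 |
Completion: A=4  B=31  C=12  D=16  E=35  F=44  G=43
Turnaround (C−A): A=4  B=30  C=10  D=13  E=32  F=41  G=39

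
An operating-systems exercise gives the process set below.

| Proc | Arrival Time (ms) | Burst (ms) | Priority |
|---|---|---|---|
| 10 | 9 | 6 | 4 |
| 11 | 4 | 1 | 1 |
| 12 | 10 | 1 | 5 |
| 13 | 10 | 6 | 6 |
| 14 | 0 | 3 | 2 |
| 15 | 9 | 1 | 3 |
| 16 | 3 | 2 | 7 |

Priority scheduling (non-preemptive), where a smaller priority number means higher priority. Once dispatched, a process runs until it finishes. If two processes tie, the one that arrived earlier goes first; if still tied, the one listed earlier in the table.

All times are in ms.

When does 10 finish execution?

Timeline: | 14 0-3 | 16 3-5 | 11 5-6 | idle 6-9 | 15 9-10 | 10 10-16 | 12 16-17 | 13 17-23 |
Completion: 10=16  11=6  12=17  13=23  14=3  15=10  16=5

16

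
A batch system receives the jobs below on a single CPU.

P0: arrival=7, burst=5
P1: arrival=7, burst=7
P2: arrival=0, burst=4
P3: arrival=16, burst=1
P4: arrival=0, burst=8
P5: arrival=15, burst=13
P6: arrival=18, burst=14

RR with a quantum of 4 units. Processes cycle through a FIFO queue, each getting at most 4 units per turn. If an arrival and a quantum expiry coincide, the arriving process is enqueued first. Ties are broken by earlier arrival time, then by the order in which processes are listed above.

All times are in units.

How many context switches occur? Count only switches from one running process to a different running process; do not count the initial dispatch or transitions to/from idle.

Timeline: | P2 0-4 | P4 4-8 | P0 8-12 | P1 12-16 | P4 16-20 | P0 20-21 | P5 21-25 | P3 25-26 | P1 26-29 | P6 29-33 | P5 33-37 | P6 37-41 | P5 41-45 | P6 45-49 | P5 49-50 | P6 50-52 |
Completion: P0=21  P1=29  P2=4  P3=26  P4=20  P5=50  P6=52
Turnaround (C−A): P0=14  P1=22  P2=4  P3=10  P4=20  P5=35  P6=34

15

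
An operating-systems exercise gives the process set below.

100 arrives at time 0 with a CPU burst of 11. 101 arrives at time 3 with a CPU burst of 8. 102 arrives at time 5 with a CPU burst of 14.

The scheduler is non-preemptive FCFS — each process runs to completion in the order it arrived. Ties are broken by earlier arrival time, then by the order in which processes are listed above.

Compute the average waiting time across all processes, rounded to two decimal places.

7.33

Timeline: | 100 0-11 | 101 11-19 | 102 19-33 |
Completion: 100=11  101=19  102=33
Turnaround (C−A): 100=11  101=16  102=28
Waiting times: 100=0, 101=8, 102=14
Average waiting = (0+8+14) / 3 = 22/3 = 7.33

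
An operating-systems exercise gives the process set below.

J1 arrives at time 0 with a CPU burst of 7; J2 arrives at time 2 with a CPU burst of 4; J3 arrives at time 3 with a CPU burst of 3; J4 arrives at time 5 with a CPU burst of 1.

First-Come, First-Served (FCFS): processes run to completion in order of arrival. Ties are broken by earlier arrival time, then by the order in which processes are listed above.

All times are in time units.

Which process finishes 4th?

Timeline: | J1 0-7 | J2 7-11 | J3 11-14 | J4 14-15 |
Completion: J1=7  J2=11  J3=14  J4=15
Turnaround (C−A): J1=7  J2=9  J3=11  J4=10
Finish order: J1 → J2 → J3 → J4

J4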